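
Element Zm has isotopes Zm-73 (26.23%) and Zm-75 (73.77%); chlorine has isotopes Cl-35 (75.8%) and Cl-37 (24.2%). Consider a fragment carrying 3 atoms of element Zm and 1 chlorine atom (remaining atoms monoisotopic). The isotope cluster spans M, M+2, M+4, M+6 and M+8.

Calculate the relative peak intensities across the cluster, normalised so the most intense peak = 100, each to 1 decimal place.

3.4 : 29.4 : 88.6 : 100.0 : 23.8

Element Zm pattern (n=3): 0.01804658 : 0.15226413 : 0.428232 : 0.40145729
Chlorine pattern (n=1): 0.7580 : 0.2420
Convolve the two distributions (both contribute in 2-u steps):
  M: 0.01804658×0.7580 = 0.013679
  M+2: 0.01804658×0.2420 + 0.15226413×0.7580 = 0.119783
  M+4: 0.15226413×0.2420 + 0.428232×0.7580 = 0.361448
  M+6: 0.428232×0.2420 + 0.40145729×0.7580 = 0.407937
  M+8: 0.40145729×0.2420 = 0.097153
Scale to base peak (0.407937) = 100: 3.4 : 29.4 : 88.6 : 100.0 : 23.8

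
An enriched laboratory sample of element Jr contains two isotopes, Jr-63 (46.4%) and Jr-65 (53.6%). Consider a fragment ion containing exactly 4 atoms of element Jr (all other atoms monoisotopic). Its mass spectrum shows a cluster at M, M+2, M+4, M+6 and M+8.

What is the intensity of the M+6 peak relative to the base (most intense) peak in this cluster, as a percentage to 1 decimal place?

Term probabilities: M 0.0464, M+2 0.2142, M+4 0.3711, M+6 0.2858, M+8 0.0825. Base peak = M+4.
P(M+4) = C(4,2) × 0.464^2 × 0.536^2 = 6 × 0.215296 × 0.287296 = 0.371122 (base)
P(M+6) = C(4,3) × 0.464^1 × 0.536^3 = 4 × 0.4640 × 0.15399066 = 0.285807
Relative intensity = 0.285807 / 0.371122 × 100 = 77.0

77.0%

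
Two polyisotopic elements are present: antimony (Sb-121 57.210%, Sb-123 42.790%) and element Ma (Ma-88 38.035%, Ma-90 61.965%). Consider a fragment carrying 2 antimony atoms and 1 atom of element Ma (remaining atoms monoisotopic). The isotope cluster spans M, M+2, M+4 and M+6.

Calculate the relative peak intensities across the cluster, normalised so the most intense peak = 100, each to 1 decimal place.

Antimony pattern (n=2): 0.32729841 : 0.48960318 : 0.18309841
Element Ma pattern (n=1): 0.38035 : 0.61965
Convolve the two distributions (both contribute in 2-u steps):
  M: 0.32729841×0.38035 = 0.124488
  M+2: 0.32729841×0.61965 + 0.48960318×0.38035 = 0.389031
  M+4: 0.48960318×0.61965 + 0.18309841×0.38035 = 0.373024
  M+6: 0.18309841×0.61965 = 0.113457
Scale to base peak (0.389031) = 100: 32.0 : 100.0 : 95.9 : 29.2

32.0 : 100.0 : 95.9 : 29.2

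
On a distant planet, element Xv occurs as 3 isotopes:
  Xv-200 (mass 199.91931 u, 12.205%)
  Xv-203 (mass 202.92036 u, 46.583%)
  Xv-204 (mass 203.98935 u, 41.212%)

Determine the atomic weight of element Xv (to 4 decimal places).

202.9946 u

Weight each isotope mass by its fractional abundance: 0.12205 × 199.91931 + 0.46583 × 202.92036 + 0.41212 × 203.98935
= 24.400152 + 94.526391 + 84.068091 = 202.994634 u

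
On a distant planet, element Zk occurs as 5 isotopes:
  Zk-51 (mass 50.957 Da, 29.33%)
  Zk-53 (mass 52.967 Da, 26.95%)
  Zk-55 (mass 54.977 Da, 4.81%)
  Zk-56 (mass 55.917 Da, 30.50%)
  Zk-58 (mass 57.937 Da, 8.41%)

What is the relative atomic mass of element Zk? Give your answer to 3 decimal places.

The abundance-weighted mean is 0.2933 × 50.957 + 0.2695 × 52.967 + 0.0481 × 54.977 + 0.3050 × 55.917 + 0.0841 × 57.937
= 14.9457 + 14.2746 + 2.6444 + 17.0547 + 4.8725 = 53.7919 Da

53.792 Da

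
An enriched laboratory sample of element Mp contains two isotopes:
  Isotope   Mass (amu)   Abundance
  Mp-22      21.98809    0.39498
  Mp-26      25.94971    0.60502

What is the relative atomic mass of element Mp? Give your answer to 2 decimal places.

Ar = Σ fᵢ·mᵢ = 0.39498 × 21.98809 + 0.60502 × 25.94971
= 8.684856 + 15.700094 = 24.384950 amu

24.38 amu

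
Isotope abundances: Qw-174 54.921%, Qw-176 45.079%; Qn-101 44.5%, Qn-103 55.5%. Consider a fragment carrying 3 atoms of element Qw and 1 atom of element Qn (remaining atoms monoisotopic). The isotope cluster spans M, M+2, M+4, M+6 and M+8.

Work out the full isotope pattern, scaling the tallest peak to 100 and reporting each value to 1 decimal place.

Element Qw pattern (n=3): 0.1656591 : 0.40791756 : 0.33481757 : 0.09160577
Element Qn pattern (n=1): 0.4450 : 0.5550
Convolve the two distributions (both contribute in 2-u steps):
  M: 0.1656591×0.4450 = 0.073718
  M+2: 0.1656591×0.5550 + 0.40791756×0.4450 = 0.273464
  M+4: 0.40791756×0.5550 + 0.33481757×0.4450 = 0.375388
  M+6: 0.33481757×0.5550 + 0.09160577×0.4450 = 0.226588
  M+8: 0.09160577×0.5550 = 0.050841
Scale to base peak (0.375388) = 100: 19.6 : 72.8 : 100.0 : 60.4 : 13.5

19.6 : 72.8 : 100.0 : 60.4 : 13.5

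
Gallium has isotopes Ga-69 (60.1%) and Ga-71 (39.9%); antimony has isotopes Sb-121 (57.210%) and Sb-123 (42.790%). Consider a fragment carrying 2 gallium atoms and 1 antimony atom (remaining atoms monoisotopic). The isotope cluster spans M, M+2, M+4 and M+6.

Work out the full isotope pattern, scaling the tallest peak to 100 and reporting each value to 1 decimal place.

48.2 : 100.0 : 69.1 : 15.9

Gallium pattern (n=2): 0.361201 : 0.479598 : 0.159201
Antimony pattern (n=1): 0.5721 : 0.4279
Convolve the two distributions (both contribute in 2-u steps):
  M: 0.361201×0.5721 = 0.206643
  M+2: 0.361201×0.4279 + 0.479598×0.5721 = 0.428936
  M+4: 0.479598×0.4279 + 0.159201×0.5721 = 0.296299
  M+6: 0.159201×0.4279 = 0.068122
Scale to base peak (0.428936) = 100: 48.2 : 100.0 : 69.1 : 15.9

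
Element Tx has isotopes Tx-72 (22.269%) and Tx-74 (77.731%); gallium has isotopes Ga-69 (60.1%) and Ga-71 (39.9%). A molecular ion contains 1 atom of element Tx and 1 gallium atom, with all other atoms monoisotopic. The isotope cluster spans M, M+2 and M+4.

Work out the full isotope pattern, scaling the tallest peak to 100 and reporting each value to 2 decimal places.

24.07 : 100.00 : 55.78

Element Tx pattern (n=1): 0.22269 : 0.77731
Gallium pattern (n=1): 0.6010 : 0.3990
Convolve the two distributions (both contribute in 2-u steps):
  M: 0.22269×0.6010 = 0.133837
  M+2: 0.22269×0.3990 + 0.77731×0.6010 = 0.556017
  M+4: 0.77731×0.3990 = 0.310147
Scale to base peak (0.556017) = 100: 24.07 : 100.00 : 55.78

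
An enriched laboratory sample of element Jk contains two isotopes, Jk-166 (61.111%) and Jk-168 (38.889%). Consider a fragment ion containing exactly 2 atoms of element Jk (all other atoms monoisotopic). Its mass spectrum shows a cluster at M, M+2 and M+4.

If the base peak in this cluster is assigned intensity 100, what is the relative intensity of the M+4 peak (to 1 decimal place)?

31.8

(0.61111 + 0.38889)^2 gives M 0.3735, M+2 0.4753, M+4 0.1512; the largest is M+2.
P(M+2) = C(2,1) × 0.61111^1 × 0.38889^1 = 2 × 0.61111 × 0.38889 = 0.475309 (base)
P(M+4) = C(2,2) × 0.61111^0 × 0.38889^2 = 1 × 1.0000 × 0.15123543 = 0.151235
Relative intensity = 0.151235 / 0.475309 × 100 = 31.8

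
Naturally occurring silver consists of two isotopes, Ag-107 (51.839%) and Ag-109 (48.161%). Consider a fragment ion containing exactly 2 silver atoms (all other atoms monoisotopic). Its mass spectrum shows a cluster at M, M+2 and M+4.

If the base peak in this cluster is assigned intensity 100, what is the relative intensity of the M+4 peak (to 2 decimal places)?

46.45

Binomial terms of (0.51839 + 0.48161)^2: M 0.2687, M+2 0.4993, M+4 0.2319 → M+2 is the base peak.
P(M+2) = C(2,1) × 0.51839^1 × 0.48161^1 = 2 × 0.51839 × 0.48161 = 0.499324 (base)
P(M+4) = C(2,2) × 0.51839^0 × 0.48161^2 = 1 × 1.0000 × 0.23194819 = 0.231948
Relative intensity = 0.231948 / 0.499324 × 100 = 46.45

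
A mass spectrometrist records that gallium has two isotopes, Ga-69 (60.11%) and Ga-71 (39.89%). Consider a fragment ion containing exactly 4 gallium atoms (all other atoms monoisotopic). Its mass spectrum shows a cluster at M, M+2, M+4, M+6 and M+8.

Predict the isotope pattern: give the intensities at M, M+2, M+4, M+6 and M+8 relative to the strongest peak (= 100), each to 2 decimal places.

Expanding (0.6011 + 0.3989)^4:
P(M) = 0.6011^4 = 0.130553
P(M+2) = 4 × 0.6011^3 × 0.3989^1 = 0.346549
P(M+4) = 6 × 0.6011^2 × 0.3989^2 = 0.344963
P(M+6) = 4 × 0.6011^1 × 0.3989^3 = 0.152616
P(M+8) = 0.3989^4 = 0.025320
The M+2 peak is largest (0.346549); scaling to 100 gives 37.67 : 100.00 : 99.54 : 44.04 : 7.31.

37.67 : 100.00 : 99.54 : 44.04 : 7.31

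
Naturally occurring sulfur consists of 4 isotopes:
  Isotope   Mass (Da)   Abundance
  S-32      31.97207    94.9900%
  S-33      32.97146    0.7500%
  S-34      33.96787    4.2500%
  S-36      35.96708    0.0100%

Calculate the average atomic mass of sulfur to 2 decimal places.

32.06 Da

The abundance-weighted mean is 0.949900 × 31.97207 + 0.007500 × 32.97146 + 0.042500 × 33.96787 + 0.000100 × 35.96708
= 30.370269 + 0.247286 + 1.443634 + 0.003597 = 32.064786 Da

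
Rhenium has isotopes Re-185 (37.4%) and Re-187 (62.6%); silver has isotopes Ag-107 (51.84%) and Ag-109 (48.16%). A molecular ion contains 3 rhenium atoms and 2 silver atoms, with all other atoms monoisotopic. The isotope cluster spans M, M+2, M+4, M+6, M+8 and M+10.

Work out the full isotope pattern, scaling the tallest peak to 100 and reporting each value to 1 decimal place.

Rhenium pattern (n=3): 0.05231362 : 0.26268713 : 0.43968487 : 0.24531438
Silver pattern (n=2): 0.26873856 : 0.49932288 : 0.23193856
Convolve the two distributions (both contribute in 2-u steps):
  M: 0.05231362×0.26873856 = 0.014059
  M+2: 0.05231362×0.49932288 + 0.26268713×0.26873856 = 0.096716
  M+4: 0.05231362×0.23193856 + 0.26268713×0.49932288 + 0.43968487×0.26873856 = 0.261460
  M+6: 0.26268713×0.23193856 + 0.43968487×0.49932288 + 0.24531438×0.26873856 = 0.346397
  M+8: 0.43968487×0.23193856 + 0.24531438×0.49932288 = 0.224471
  M+10: 0.24531438×0.23193856 = 0.056898
Scale to base peak (0.346397) = 100: 4.1 : 27.9 : 75.5 : 100.0 : 64.8 : 16.4

4.1 : 27.9 : 75.5 : 100.0 : 64.8 : 16.4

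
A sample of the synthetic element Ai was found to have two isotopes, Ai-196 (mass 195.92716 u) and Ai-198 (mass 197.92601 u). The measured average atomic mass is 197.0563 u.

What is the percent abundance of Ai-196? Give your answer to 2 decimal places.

43.51%

Let x be the fractional abundance of Ai-196; then Ai-198 has abundance 1 − x.
195.92716·x + 197.92601·(1 − x) = 197.0563
(195.92716 − 197.92601)·x = 197.0563 − 197.92601
x = -0.86971 / -1.99885 = 0.43511 → 43.51% Ai-196, 56.49% Ai-198.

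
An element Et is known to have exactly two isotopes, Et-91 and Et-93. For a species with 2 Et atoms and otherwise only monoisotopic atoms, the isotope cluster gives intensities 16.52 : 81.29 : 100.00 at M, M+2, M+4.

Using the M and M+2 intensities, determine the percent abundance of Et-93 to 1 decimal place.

Let p = fractional abundance of Et-91. I(M+2)/I(M) = [C(2,1)·p^1·(1−p)] / p^2 = 2·(1−p)/p = 81.29/16.52 = 4.9207
(1−p)/p = 4.9207/2 = 2.4604  ⇒  p = 1/(1 + 2.4604) = 0.2890
Et-91: 28.9%, Et-93: 71.1%.

71.1%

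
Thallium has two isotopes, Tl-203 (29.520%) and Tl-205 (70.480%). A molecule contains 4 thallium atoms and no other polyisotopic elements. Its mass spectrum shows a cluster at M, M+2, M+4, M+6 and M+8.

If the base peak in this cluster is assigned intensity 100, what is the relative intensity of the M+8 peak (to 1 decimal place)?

59.7

Binomial terms of (0.29520 + 0.70480)^4: M 0.0076, M+2 0.0725, M+4 0.2597, M+6 0.4134, M+8 0.2468 → M+6 is the base peak.
P(M+6) = C(4,3) × 0.29520^1 × 0.70480^3 = 4 × 0.2952 × 0.35010449 = 0.413403 (base)
P(M+8) = C(4,4) × 0.29520^0 × 0.70480^4 = 1 × 1.0000 × 0.24675365 = 0.246754
Relative intensity = 0.246754 / 0.413403 × 100 = 59.7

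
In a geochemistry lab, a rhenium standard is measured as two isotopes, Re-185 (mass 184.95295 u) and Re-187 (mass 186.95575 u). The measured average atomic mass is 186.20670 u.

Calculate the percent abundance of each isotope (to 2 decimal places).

Re-185: 37.40%, Re-187: 62.60%

Writing the weighted mean with unknown fraction x of Re-185:
184.95295·x + 186.95575·(1 − x) = 186.20670
(184.95295 − 186.95575)·x = 186.20670 − 186.95575
x = -0.74905 / -2.00280 = 0.37400 → 37.40% Re-185, 62.60% Re-187.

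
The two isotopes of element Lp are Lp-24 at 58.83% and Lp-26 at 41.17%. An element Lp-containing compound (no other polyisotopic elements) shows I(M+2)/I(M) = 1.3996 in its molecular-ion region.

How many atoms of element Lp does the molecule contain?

2

The M+2/M ratio from n Lp atoms is n · q/p = n · 0.4117/0.5883.
n = 1.3996 × 0.5883/0.4117 = 2.00 ≈ 2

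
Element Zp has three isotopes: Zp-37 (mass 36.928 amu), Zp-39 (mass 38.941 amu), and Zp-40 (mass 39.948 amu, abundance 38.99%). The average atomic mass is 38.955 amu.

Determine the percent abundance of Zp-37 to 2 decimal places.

18.81%

Let x and y be the fractions of Zp-37 and Zp-39. Then x + y = 1 − 0.3899 = 0.6101 and 36.928x + 38.941y = 38.955 − 0.3899×39.948 = 23.3792748.
Substituting: 36.928x + 38.941(0.6101 − x) = 23.3792748
(36.928 − 38.941)x = -0.3786293  ⇒  x = 0.18809, y = 0.42201
Zp-37: 18.81%, Zp-39: 42.20%.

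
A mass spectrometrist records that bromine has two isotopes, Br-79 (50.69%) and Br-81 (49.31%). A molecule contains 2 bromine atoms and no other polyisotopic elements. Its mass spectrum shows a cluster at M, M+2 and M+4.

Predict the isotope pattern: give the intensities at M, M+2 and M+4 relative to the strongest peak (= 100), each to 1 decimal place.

51.4 : 100.0 : 48.6

The 2 Br atoms are independent, so intensities follow the terms of (0.5069 + 0.4931)^2.
P(M) = 0.5069^2 = 0.256948
P(M+2) = 2 × 0.5069^1 × 0.4931^1 = 0.499905
P(M+4) = 0.4931^2 = 0.243148
The M+2 peak is largest (0.499905); scaling to 100 gives 51.4 : 100.0 : 48.6.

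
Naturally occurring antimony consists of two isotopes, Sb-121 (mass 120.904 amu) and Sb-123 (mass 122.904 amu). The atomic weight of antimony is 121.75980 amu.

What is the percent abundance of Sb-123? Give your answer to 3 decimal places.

With x = fraction of Sb-121 (so Sb-123 is 1 − x):
120.904·x + 122.904·(1 − x) = 121.75980
(120.904 − 122.904)·x = 121.75980 − 122.904
x = -1.14420 / -2.000 = 0.57210 → 57.210% Sb-121, 42.790% Sb-123.

42.790%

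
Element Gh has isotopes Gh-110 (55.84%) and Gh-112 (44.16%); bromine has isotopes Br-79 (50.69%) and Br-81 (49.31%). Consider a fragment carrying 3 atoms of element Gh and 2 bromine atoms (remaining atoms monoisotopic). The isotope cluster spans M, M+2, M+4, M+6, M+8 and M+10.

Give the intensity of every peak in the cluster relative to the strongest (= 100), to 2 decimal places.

Element Gh pattern (n=3): 0.17411502 : 0.41308663 : 0.32668169 : 0.08611666
Bromine pattern (n=2): 0.25694761 : 0.49990478 : 0.24314761
Convolve the two distributions (both contribute in 2-u steps):
  M: 0.17411502×0.25694761 = 0.044738
  M+2: 0.17411502×0.49990478 + 0.41308663×0.25694761 = 0.193183
  M+4: 0.17411502×0.24314761 + 0.41308663×0.49990478 + 0.32668169×0.25694761 = 0.332780
  M+6: 0.41308663×0.24314761 + 0.32668169×0.49990478 + 0.08611666×0.25694761 = 0.285878
  M+8: 0.32668169×0.24314761 + 0.08611666×0.49990478 = 0.122482
  M+10: 0.08611666×0.24314761 = 0.020939
Scale to base peak (0.332780) = 100: 13.44 : 58.05 : 100.00 : 85.91 : 36.81 : 6.29

13.44 : 58.05 : 100.00 : 85.91 : 36.81 : 6.29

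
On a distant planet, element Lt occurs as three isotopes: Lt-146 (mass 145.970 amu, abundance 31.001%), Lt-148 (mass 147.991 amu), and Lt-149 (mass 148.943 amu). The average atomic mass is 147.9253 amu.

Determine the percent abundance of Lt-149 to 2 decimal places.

The remaining 68.999% is split between Lt-148 (fraction x) and Lt-149 (fraction 0.68999 − x).
Substituting: 147.991x + 148.943(0.68999 − x) = 102.6731403
(147.991 − 148.943)x = -0.09604027  ⇒  x = 0.10088, y = 0.58911
Lt-148: 10.09%, Lt-149: 58.91%.

58.91%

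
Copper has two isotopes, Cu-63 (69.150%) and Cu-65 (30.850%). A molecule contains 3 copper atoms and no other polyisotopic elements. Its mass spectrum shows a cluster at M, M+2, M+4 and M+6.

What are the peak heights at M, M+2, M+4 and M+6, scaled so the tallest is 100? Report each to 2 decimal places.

74.72 : 100.00 : 44.61 : 6.63

Each Cu atom is independently Cu-63 (p = 0.69150) or Cu-65 (q = 0.30850); the cluster is the binomial expansion (p + q)^3.
P(M) = 0.69150^3 = 0.330656
P(M+2) = 3 × 0.69150^2 × 0.30850^1 = 0.442548
P(M+4) = 3 × 0.69150^1 × 0.30850^2 = 0.197435
P(M+6) = 0.30850^3 = 0.029361
The M+2 peak is largest (0.442548); scaling to 100 gives 74.72 : 100.00 : 44.61 : 6.63.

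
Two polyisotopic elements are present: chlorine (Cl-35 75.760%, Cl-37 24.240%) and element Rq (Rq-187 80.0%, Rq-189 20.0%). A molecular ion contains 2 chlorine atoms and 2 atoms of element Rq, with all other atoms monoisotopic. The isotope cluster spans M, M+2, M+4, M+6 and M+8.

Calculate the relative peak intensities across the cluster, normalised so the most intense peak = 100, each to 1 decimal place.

Chlorine pattern (n=2): 0.57395776 : 0.36728448 : 0.05875776
Element Rq pattern (n=2): 0.6400 : 0.3200 : 0.0400
Convolve the two distributions (both contribute in 2-u steps):
  M: 0.57395776×0.6400 = 0.367333
  M+2: 0.57395776×0.3200 + 0.36728448×0.6400 = 0.418729
  M+4: 0.57395776×0.0400 + 0.36728448×0.3200 + 0.05875776×0.6400 = 0.178094
  M+6: 0.36728448×0.0400 + 0.05875776×0.3200 = 0.033494
  M+8: 0.05875776×0.0400 = 0.002350
Scale to base peak (0.418729) = 100: 87.7 : 100.0 : 42.5 : 8.0 : 0.6

87.7 : 100.0 : 42.5 : 8.0 : 0.6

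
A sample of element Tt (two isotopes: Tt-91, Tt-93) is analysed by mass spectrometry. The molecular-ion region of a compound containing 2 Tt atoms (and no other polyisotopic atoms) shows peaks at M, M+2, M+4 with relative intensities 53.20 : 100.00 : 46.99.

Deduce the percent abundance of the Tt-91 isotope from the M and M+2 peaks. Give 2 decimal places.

51.55%

Let p = fractional abundance of Tt-91. I(M+2)/I(M) = [C(2,1)·p^1·(1−p)] / p^2 = 2·(1−p)/p = 100.00/53.20 = 1.8797
(1−p)/p = 1.8797/2 = 0.9398  ⇒  p = 1/(1 + 0.9398) = 0.5155
Tt-91: 51.55%, Tt-93: 48.45%.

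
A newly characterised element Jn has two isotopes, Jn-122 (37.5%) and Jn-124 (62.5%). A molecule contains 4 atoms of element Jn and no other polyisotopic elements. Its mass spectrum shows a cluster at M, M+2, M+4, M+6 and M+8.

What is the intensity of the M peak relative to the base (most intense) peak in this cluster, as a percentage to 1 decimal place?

5.4%

(0.375 + 0.625)^4 gives M 0.0198, M+2 0.1318, M+4 0.3296, M+6 0.3662, M+8 0.1526; the largest is M+6.
P(M+6) = C(4,3) × 0.375^1 × 0.625^3 = 4 × 0.3750 × 0.24414062 = 0.366211 (base)
P(M) = C(4,0) × 0.375^4 × 0.625^0 = 1 × 0.01977539 × 1.0000 = 0.019775
Relative intensity = 0.019775 / 0.366211 × 100 = 5.4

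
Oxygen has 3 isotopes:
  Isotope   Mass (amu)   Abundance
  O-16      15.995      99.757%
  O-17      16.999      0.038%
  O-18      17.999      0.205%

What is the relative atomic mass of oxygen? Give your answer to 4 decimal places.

The abundance-weighted mean is 0.99757 × 15.995 + 0.00038 × 16.999 + 0.00205 × 17.999
= 15.95613 + 0.00646 + 0.03690 = 15.99949 amu

15.9995 amu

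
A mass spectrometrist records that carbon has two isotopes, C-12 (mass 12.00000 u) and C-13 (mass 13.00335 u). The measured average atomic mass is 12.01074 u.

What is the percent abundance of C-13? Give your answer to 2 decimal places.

1.07%

With x = fraction of C-12 (so C-13 is 1 − x):
12.00000·x + 13.00335·(1 − x) = 12.01074
(12.00000 − 13.00335)·x = 12.01074 − 13.00335
x = -0.99261 / -1.00335 = 0.98930 → 98.93% C-12, 1.07% C-13.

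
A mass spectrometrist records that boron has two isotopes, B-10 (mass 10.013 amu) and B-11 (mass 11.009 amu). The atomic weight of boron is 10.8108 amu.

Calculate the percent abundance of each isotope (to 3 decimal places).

Writing the weighted mean with unknown fraction x of B-10:
10.013·x + 11.009·(1 − x) = 10.8108
(10.013 − 11.009)·x = 10.8108 − 11.009
x = -0.1982 / -0.996 = 0.19900 → 19.900% B-10, 80.100% B-11.

B-10: 19.900%, B-11: 80.100%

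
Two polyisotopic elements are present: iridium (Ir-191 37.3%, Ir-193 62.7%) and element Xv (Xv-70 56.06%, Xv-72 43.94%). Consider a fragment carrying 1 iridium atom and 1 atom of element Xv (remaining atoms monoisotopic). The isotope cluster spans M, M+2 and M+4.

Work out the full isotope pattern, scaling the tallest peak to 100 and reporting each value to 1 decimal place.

40.6 : 100.0 : 53.5

Iridium pattern (n=1): 0.3730 : 0.6270
Element Xv pattern (n=1): 0.5606 : 0.4394
Convolve the two distributions (both contribute in 2-u steps):
  M: 0.3730×0.5606 = 0.209104
  M+2: 0.3730×0.4394 + 0.6270×0.5606 = 0.515392
  M+4: 0.6270×0.4394 = 0.275504
Scale to base peak (0.515392) = 100: 40.6 : 100.0 : 53.5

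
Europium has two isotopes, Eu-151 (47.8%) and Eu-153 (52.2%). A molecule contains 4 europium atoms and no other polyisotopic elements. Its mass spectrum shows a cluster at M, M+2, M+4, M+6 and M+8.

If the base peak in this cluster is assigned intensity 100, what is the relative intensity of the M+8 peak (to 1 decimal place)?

19.9

(0.478 + 0.522)^4 gives M 0.0522, M+2 0.2280, M+4 0.3735, M+6 0.2720, M+8 0.0742; the largest is M+4.
P(M+4) = C(4,2) × 0.478^2 × 0.522^2 = 6 × 0.228484 × 0.272484 = 0.373549 (base)
P(M+8) = C(4,4) × 0.478^0 × 0.522^4 = 1 × 1.0000 × 0.07424753 = 0.074248
Relative intensity = 0.074248 / 0.373549 × 100 = 19.9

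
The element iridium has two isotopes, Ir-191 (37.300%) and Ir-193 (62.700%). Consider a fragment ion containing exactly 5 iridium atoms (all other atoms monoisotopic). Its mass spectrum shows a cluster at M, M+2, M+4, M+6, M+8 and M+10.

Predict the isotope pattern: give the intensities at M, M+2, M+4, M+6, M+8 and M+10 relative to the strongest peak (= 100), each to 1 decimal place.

2.1 : 17.7 : 59.5 : 100.0 : 84.0 : 28.3

Each Ir atom is independently Ir-191 (p = 0.37300) or Ir-193 (q = 0.62700); the cluster is the binomial expansion (p + q)^5.
P(M) = 0.37300^5 = 0.007220
P(M+2) = 5 × 0.37300^4 × 0.62700^1 = 0.060684
P(M+4) = 10 × 0.37300^3 × 0.62700^2 = 0.204015
P(M+6) = 10 × 0.37300^2 × 0.62700^3 = 0.342942
P(M+8) = 5 × 0.37300^1 × 0.62700^4 = 0.288237
P(M+10) = 0.62700^5 = 0.096903
The M+6 peak is largest (0.342942); scaling to 100 gives 2.1 : 17.7 : 59.5 : 100.0 : 84.0 : 28.3.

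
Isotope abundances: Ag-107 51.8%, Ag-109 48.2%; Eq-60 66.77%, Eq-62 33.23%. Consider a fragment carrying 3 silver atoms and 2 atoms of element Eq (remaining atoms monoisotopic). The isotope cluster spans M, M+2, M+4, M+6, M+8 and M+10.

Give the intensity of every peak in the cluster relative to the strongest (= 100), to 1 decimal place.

Silver pattern (n=3): 0.13899183 : 0.3879965 : 0.3610315 : 0.11198017
Element Eq pattern (n=2): 0.44582329 : 0.44375342 : 0.11042329
Convolve the two distributions (both contribute in 2-u steps):
  M: 0.13899183×0.44582329 = 0.061966
  M+2: 0.13899183×0.44375342 + 0.3879965×0.44582329 = 0.234656
  M+4: 0.13899183×0.11042329 + 0.3879965×0.44375342 + 0.3610315×0.44582329 = 0.348479
  M+6: 0.3879965×0.11042329 + 0.3610315×0.44375342 + 0.11198017×0.44582329 = 0.252976
  M+8: 0.3610315×0.11042329 + 0.11198017×0.44375342 = 0.089558
  M+10: 0.11198017×0.11042329 = 0.012365
Scale to base peak (0.348479) = 100: 17.8 : 67.3 : 100.0 : 72.6 : 25.7 : 3.5

17.8 : 67.3 : 100.0 : 72.6 : 25.7 : 3.5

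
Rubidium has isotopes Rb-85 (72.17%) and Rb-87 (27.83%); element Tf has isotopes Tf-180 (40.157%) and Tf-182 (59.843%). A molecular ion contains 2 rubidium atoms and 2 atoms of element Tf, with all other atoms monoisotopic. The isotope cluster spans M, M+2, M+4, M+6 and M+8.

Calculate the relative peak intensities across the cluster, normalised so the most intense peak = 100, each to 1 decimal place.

Rubidium pattern (n=2): 0.52085089 : 0.40169822 : 0.07745089
Element Tf pattern (n=2): 0.16125846 : 0.48062307 : 0.35811846
Convolve the two distributions (both contribute in 2-u steps):
  M: 0.52085089×0.16125846 = 0.083992
  M+2: 0.52085089×0.48062307 + 0.40169822×0.16125846 = 0.315110
  M+4: 0.52085089×0.35811846 + 0.40169822×0.48062307 + 0.07745089×0.16125846 = 0.392081
  M+6: 0.40169822×0.35811846 + 0.07745089×0.48062307 = 0.181080
  M+8: 0.07745089×0.35811846 = 0.027737
Scale to base peak (0.392081) = 100: 21.4 : 80.4 : 100.0 : 46.2 : 7.1

21.4 : 80.4 : 100.0 : 46.2 : 7.1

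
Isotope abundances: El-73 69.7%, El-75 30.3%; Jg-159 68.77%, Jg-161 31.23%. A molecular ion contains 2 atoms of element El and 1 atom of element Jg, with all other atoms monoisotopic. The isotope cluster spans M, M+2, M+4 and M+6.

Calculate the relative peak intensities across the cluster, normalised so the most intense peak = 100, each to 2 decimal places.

75.55 : 100.00 : 44.11 : 6.48

Element El pattern (n=2): 0.485809 : 0.422382 : 0.091809
Element Jg pattern (n=1): 0.6877 : 0.3123
Convolve the two distributions (both contribute in 2-u steps):
  M: 0.485809×0.6877 = 0.334091
  M+2: 0.485809×0.3123 + 0.422382×0.6877 = 0.442190
  M+4: 0.422382×0.3123 + 0.091809×0.6877 = 0.195047
  M+6: 0.091809×0.3123 = 0.028672
Scale to base peak (0.442190) = 100: 75.55 : 100.00 : 44.11 : 6.48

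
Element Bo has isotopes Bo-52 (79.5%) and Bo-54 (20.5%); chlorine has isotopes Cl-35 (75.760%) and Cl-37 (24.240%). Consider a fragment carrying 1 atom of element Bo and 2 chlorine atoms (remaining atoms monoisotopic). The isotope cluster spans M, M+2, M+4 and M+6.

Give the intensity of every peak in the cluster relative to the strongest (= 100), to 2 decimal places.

Element Bo pattern (n=1): 0.7950 : 0.2050
Chlorine pattern (n=2): 0.57395776 : 0.36728448 : 0.05875776
Convolve the two distributions (both contribute in 2-u steps):
  M: 0.7950×0.57395776 = 0.456296
  M+2: 0.7950×0.36728448 + 0.2050×0.57395776 = 0.409653
  M+4: 0.7950×0.05875776 + 0.2050×0.36728448 = 0.122006
  M+6: 0.2050×0.05875776 = 0.012045
Scale to base peak (0.456296) = 100: 100.00 : 89.78 : 26.74 : 2.64

100.00 : 89.78 : 26.74 : 2.64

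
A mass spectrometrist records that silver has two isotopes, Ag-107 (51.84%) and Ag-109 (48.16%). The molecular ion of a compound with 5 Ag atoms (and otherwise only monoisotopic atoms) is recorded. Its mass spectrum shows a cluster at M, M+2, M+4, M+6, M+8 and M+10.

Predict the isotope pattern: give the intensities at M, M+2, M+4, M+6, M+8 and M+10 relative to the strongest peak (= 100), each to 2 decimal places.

11.59 : 53.82 : 100.00 : 92.90 : 43.15 : 8.02

The 5 Ag atoms are independent, so intensities follow the terms of (0.5184 + 0.4816)^5.
P(M) = 0.5184^5 = 0.037439
P(M+2) = 5 × 0.5184^4 × 0.4816^1 = 0.173907
P(M+4) = 10 × 0.5184^3 × 0.4816^2 = 0.323123
P(M+6) = 10 × 0.5184^2 × 0.4816^3 = 0.300185
P(M+8) = 5 × 0.5184^1 × 0.4816^4 = 0.139438
P(M+10) = 0.4816^5 = 0.025908
The M+4 peak is largest (0.323123); scaling to 100 gives 11.59 : 53.82 : 100.00 : 92.90 : 43.15 : 8.02.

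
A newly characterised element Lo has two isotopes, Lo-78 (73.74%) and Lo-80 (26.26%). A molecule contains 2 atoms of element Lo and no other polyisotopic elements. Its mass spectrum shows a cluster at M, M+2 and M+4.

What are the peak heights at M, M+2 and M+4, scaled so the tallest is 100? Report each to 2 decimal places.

Each Lo atom is independently Lo-78 (p = 0.7374) or Lo-80 (q = 0.2626); the cluster is the binomial expansion (p + q)^2.
P(M) = 0.7374^2 = 0.543759
P(M+2) = 2 × 0.7374^1 × 0.2626^1 = 0.387282
P(M+4) = 0.2626^2 = 0.068959
The M peak is largest (0.543759); scaling to 100 gives 100.00 : 71.22 : 12.68.

100.00 : 71.22 : 12.68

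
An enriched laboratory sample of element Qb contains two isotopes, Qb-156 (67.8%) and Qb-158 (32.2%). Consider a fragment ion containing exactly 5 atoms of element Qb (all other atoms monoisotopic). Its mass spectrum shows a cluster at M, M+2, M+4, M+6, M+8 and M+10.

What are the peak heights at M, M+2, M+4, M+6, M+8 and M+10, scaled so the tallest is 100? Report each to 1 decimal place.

42.1 : 100.0 : 95.0 : 45.1 : 10.7 : 1.0

The 5 Qb atoms are independent, so intensities follow the terms of (0.678 + 0.322)^5.
P(M) = 0.678^5 = 0.143268
P(M+2) = 5 × 0.678^4 × 0.322^1 = 0.340208
P(M+4) = 10 × 0.678^3 × 0.322^2 = 0.323148
P(M+6) = 10 × 0.678^2 × 0.322^3 = 0.153471
P(M+8) = 5 × 0.678^1 × 0.322^4 = 0.036444
P(M+10) = 0.322^5 = 0.003462
The M+2 peak is largest (0.340208); scaling to 100 gives 42.1 : 100.0 : 95.0 : 45.1 : 10.7 : 1.0.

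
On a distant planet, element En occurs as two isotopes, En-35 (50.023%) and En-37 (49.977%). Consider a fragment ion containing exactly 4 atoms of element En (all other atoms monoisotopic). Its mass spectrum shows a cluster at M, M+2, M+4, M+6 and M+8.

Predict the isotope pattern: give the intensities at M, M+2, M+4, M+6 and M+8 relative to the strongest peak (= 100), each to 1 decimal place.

16.7 : 66.7 : 100.0 : 66.6 : 16.6

Each En atom is independently En-35 (p = 0.50023) or En-37 (q = 0.49977); the cluster is the binomial expansion (p + q)^4.
P(M) = 0.50023^4 = 0.062615
P(M+2) = 4 × 0.50023^3 × 0.49977^1 = 0.250230
P(M+4) = 6 × 0.50023^2 × 0.49977^2 = 0.375000
P(M+6) = 4 × 0.50023^1 × 0.49977^3 = 0.249770
P(M+8) = 0.49977^4 = 0.062385
The M+4 peak is largest (0.375000); scaling to 100 gives 16.7 : 66.7 : 100.0 : 66.6 : 16.6.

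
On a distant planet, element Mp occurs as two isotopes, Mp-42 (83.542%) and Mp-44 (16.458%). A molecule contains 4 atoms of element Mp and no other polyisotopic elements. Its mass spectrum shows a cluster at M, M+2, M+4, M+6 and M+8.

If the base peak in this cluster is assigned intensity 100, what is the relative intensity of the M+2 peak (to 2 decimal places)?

78.80

(0.83542 + 0.16458)^4 gives M 0.4871, M+2 0.3838, M+4 0.1134, M+6 0.0149, M+8 0.0007; the largest is M.
P(M) = C(4,0) × 0.83542^4 × 0.16458^0 = 1 × 0.48710151 × 1.0000 = 0.487102 (base)
P(M+2) = C(4,1) × 0.83542^3 × 0.16458^1 = 4 × 0.58306182 × 0.16458 = 0.383841
Relative intensity = 0.383841 / 0.487102 × 100 = 78.80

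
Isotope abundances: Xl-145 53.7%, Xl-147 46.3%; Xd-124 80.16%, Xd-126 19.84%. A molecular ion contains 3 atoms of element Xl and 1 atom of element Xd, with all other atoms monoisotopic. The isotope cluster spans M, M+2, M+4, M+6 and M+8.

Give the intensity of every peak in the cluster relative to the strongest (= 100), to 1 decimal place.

Element Xl pattern (n=3): 0.15485415 : 0.40054454 : 0.34534846 : 0.09925285
Element Xd pattern (n=1): 0.8016 : 0.1984
Convolve the two distributions (both contribute in 2-u steps):
  M: 0.15485415×0.8016 = 0.124131
  M+2: 0.15485415×0.1984 + 0.40054454×0.8016 = 0.351800
  M+4: 0.40054454×0.1984 + 0.34534846×0.8016 = 0.356299
  M+6: 0.34534846×0.1984 + 0.09925285×0.8016 = 0.148078
  M+8: 0.09925285×0.1984 = 0.019692
Scale to base peak (0.356299) = 100: 34.8 : 98.7 : 100.0 : 41.6 : 5.5

34.8 : 98.7 : 100.0 : 41.6 : 5.5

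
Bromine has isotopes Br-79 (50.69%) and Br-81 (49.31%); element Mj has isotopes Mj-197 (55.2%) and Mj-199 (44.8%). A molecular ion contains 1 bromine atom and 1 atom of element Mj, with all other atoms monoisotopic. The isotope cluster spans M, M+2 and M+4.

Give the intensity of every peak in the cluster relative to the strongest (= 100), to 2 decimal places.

Bromine pattern (n=1): 0.5069 : 0.4931
Element Mj pattern (n=1): 0.5520 : 0.4480
Convolve the two distributions (both contribute in 2-u steps):
  M: 0.5069×0.5520 = 0.279809
  M+2: 0.5069×0.4480 + 0.4931×0.5520 = 0.499282
  M+4: 0.4931×0.4480 = 0.220909
Scale to base peak (0.499282) = 100: 56.04 : 100.00 : 44.25

56.04 : 100.00 : 44.25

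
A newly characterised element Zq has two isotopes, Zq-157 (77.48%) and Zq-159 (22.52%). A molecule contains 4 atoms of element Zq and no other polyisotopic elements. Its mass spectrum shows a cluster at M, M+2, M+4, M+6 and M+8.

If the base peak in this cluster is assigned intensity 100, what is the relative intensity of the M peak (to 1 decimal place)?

86.0

(0.7748 + 0.2252)^4 gives M 0.3604, M+2 0.4190, M+4 0.1827, M+6 0.0354, M+8 0.0026; the largest is M+2.
P(M+2) = C(4,1) × 0.7748^3 × 0.2252^1 = 4 × 0.46512409 × 0.2252 = 0.418984 (base)
P(M) = C(4,0) × 0.7748^4 × 0.2252^0 = 1 × 0.36037815 × 1.0000 = 0.360378
Relative intensity = 0.360378 / 0.418984 × 100 = 86.0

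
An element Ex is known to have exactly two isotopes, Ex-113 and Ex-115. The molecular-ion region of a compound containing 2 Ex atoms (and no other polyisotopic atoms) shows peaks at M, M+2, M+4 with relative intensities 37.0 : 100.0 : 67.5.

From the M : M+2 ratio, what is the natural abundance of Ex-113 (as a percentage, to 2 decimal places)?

42.53%

If p is the fraction of Ex that is Ex-113, then I(M+2)/I(M) = [C(2,1)·p^1·(1−p)] / p^2 = 2·(1−p)/p = 100.0/37.0 = 2.7027
(1−p)/p = 2.7027/2 = 1.3514  ⇒  p = 1/(1 + 1.3514) = 0.4253
Ex-113: 42.53%, Ex-115: 57.47%.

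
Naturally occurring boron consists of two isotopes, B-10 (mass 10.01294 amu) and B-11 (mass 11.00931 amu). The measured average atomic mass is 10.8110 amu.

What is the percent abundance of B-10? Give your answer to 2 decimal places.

19.90%

Writing the weighted mean with unknown fraction x of B-10:
10.01294·x + 11.00931·(1 − x) = 10.8110
(10.01294 − 11.00931)·x = 10.8110 − 11.00931
x = -0.19831 / -0.99637 = 0.19903 → 19.90% B-10, 80.10% B-11.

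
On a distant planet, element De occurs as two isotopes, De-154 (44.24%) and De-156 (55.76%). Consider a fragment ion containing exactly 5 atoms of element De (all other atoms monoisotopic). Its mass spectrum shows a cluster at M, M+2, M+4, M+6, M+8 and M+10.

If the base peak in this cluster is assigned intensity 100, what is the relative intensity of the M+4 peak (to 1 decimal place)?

(0.4424 + 0.5576)^5 gives M 0.0169, M+2 0.1068, M+4 0.2692, M+6 0.3393, M+8 0.2138, M+10 0.0539; the largest is M+6.
P(M+6) = C(5,3) × 0.4424^2 × 0.5576^3 = 10 × 0.19571776 × 0.17336774 = 0.339311 (base)
P(M+4) = C(5,2) × 0.4424^3 × 0.5576^2 = 10 × 0.08658554 × 0.31091776 = 0.269210
Relative intensity = 0.269210 / 0.339311 × 100 = 79.3

79.3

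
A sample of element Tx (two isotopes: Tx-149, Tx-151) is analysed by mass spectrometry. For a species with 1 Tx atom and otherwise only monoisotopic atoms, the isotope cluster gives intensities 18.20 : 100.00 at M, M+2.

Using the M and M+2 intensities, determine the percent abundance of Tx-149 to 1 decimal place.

15.4%

Let p = fractional abundance of Tx-149. I(M+2)/I(M) = [C(1,1)·p^0·(1−p)] / p^1 = 1·(1−p)/p = 100.00/18.20 = 5.4945
(1−p)/p = 5.4945/1 = 5.4945  ⇒  p = 1/(1 + 5.4945) = 0.1540
Tx-149: 15.4%, Tx-151: 84.6%.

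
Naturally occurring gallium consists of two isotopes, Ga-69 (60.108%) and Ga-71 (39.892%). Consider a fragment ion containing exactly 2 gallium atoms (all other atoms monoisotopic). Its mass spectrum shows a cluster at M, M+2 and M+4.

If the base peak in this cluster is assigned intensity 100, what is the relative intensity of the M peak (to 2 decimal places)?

Binomial terms of (0.60108 + 0.39892)^2: M 0.3613, M+2 0.4796, M+4 0.1591 → M+2 is the base peak.
P(M+2) = C(2,1) × 0.60108^1 × 0.39892^1 = 2 × 0.60108 × 0.39892 = 0.479566 (base)
P(M) = C(2,0) × 0.60108^2 × 0.39892^0 = 1 × 0.36129717 × 1.0000 = 0.361297
Relative intensity = 0.361297 / 0.479566 × 100 = 75.34

75.34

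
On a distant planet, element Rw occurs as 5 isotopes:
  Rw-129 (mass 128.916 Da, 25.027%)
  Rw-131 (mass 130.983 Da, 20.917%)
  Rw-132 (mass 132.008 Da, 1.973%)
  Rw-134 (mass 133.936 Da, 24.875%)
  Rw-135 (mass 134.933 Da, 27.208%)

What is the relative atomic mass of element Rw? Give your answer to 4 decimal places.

132.2952 Da

Average mass = Σ (abundance × isotope mass) = 0.25027 × 128.916 + 0.20917 × 130.983 + 0.01973 × 132.008 + 0.24875 × 133.936 + 0.27208 × 134.933
= 32.26381 + 27.39771 + 2.60452 + 33.31658 + 36.71257 = 132.29519 Da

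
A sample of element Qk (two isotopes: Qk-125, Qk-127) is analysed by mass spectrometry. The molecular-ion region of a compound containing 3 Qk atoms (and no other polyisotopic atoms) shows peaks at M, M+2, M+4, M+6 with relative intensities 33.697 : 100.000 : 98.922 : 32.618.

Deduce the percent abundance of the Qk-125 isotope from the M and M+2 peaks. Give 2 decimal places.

50.27%

Write p for the Qk-125 fraction. I(M+2)/I(M) = [C(3,1)·p^2·(1−p)] / p^3 = 3·(1−p)/p = 100.000/33.697 = 2.9676
(1−p)/p = 2.9676/3 = 0.9892  ⇒  p = 1/(1 + 0.9892) = 0.5027
Qk-125: 50.27%, Qk-127: 49.73%.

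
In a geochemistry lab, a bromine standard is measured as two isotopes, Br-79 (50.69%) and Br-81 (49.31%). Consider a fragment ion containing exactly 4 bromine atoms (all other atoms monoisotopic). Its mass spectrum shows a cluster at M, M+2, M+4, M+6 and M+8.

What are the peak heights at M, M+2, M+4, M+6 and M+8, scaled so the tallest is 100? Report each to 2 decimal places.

17.61 : 68.53 : 100.00 : 64.85 : 15.77

Expanding (0.5069 + 0.4931)^4:
P(M) = 0.5069^4 = 0.066022
P(M+2) = 4 × 0.5069^3 × 0.4931^1 = 0.256899
P(M+4) = 6 × 0.5069^2 × 0.4931^2 = 0.374857
P(M+6) = 4 × 0.5069^1 × 0.4931^3 = 0.243101
P(M+8) = 0.4931^4 = 0.059121
The M+4 peak is largest (0.374857); scaling to 100 gives 17.61 : 68.53 : 100.00 : 64.85 : 15.77.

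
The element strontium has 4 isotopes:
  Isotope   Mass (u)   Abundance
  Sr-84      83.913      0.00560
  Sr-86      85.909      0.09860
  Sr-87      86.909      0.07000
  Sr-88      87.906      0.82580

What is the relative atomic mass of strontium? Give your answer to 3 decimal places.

The abundance-weighted mean is 0.00560 × 83.913 + 0.09860 × 85.909 + 0.07000 × 86.909 + 0.82580 × 87.906
= 0.4699 + 8.4706 + 6.0836 + 72.5928 = 87.6169 u

87.617 u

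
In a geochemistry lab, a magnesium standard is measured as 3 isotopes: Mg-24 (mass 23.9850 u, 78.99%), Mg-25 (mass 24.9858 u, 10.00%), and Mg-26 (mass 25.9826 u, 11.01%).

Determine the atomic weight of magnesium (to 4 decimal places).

24.3050 u

Average mass = Σ (abundance × isotope mass) = 0.7899 × 23.9850 + 0.1000 × 24.9858 + 0.1101 × 25.9826
= 18.94575 + 2.49858 + 2.86068 = 24.30501 u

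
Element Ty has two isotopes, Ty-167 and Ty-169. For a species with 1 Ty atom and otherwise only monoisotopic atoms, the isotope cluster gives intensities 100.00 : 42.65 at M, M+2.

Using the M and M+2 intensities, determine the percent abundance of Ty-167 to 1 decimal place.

70.1%

Let p = fractional abundance of Ty-167. I(M+2)/I(M) = [C(1,1)·p^0·(1−p)] / p^1 = 1·(1−p)/p = 42.65/100.00 = 0.4265
(1−p)/p = 0.4265/1 = 0.4265  ⇒  p = 1/(1 + 0.4265) = 0.7010
Ty-167: 70.1%, Ty-169: 29.9%.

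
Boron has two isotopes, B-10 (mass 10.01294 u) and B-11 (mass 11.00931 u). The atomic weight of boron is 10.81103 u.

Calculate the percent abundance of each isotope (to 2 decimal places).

With x = fraction of B-10 (so B-11 is 1 − x):
10.01294·x + 11.00931·(1 − x) = 10.81103
(10.01294 − 11.00931)·x = 10.81103 − 11.00931
x = -0.19828 / -0.99637 = 0.19900 → 19.90% B-10, 80.10% B-11.

B-10: 19.90%, B-11: 80.10%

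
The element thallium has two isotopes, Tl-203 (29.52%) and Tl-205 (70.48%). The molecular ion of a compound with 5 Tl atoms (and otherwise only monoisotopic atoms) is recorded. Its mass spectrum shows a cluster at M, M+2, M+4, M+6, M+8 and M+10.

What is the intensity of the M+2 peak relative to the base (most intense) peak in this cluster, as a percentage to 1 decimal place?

7.3%

Term probabilities: M 0.0022, M+2 0.0268, M+4 0.1278, M+6 0.3051, M+8 0.3642, M+10 0.1739. Base peak = M+8.
P(M+8) = C(5,4) × 0.2952^1 × 0.7048^4 = 5 × 0.2952 × 0.24675365 = 0.364208 (base)
P(M+2) = C(5,1) × 0.2952^4 × 0.7048^1 = 5 × 0.00759391 × 0.7048 = 0.026761
Relative intensity = 0.026761 / 0.364208 × 100 = 7.3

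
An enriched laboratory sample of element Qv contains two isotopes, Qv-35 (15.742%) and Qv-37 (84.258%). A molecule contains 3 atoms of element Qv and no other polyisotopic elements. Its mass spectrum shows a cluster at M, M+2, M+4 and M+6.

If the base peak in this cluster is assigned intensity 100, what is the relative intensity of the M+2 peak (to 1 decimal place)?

(0.15742 + 0.84258)^3 gives M 0.0039, M+2 0.0626, M+4 0.3353, M+6 0.5982; the largest is M+6.
P(M+6) = C(3,3) × 0.15742^0 × 0.84258^3 = 1 × 1.0000 × 0.59818214 = 0.598182 (base)
P(M+2) = C(3,1) × 0.15742^2 × 0.84258^1 = 3 × 0.02478106 × 0.84258 = 0.062640
Relative intensity = 0.062640 / 0.598182 × 100 = 10.5

10.5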